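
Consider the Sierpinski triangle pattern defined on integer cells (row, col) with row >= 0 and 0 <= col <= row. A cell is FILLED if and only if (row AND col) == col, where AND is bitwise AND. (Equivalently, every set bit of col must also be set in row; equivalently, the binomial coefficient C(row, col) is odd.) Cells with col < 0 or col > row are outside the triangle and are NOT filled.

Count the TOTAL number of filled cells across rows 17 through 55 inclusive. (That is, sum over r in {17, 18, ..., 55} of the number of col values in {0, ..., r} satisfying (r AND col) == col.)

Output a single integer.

Answer: 430

Derivation:
r17=10001 pc2: +4 =4
r18=10010 pc2: +4 =8
r19=10011 pc3: +8 =16
r20=10100 pc2: +4 =20
r21=10101 pc3: +8 =28
r22=10110 pc3: +8 =36
r23=10111 pc4: +16 =52
r24=11000 pc2: +4 =56
r25=11001 pc3: +8 =64
r26=11010 pc3: +8 =72
r27=11011 pc4: +16 =88
r28=11100 pc3: +8 =96
r29=11101 pc4: +16 =112
r30=11110 pc4: +16 =128
r31=11111 pc5: +32 =160
r32=100000 pc1: +2 =162
r33=100001 pc2: +4 =166
r34=100010 pc2: +4 =170
r35=100011 pc3: +8 =178
r36=100100 pc2: +4 =182
r37=100101 pc3: +8 =190
r38=100110 pc3: +8 =198
r39=100111 pc4: +16 =214
r40=101000 pc2: +4 =218
r41=101001 pc3: +8 =226
r42=101010 pc3: +8 =234
r43=101011 pc4: +16 =250
r44=101100 pc3: +8 =258
r45=101101 pc4: +16 =274
r46=101110 pc4: +16 =290
r47=101111 pc5: +32 =322
r48=110000 pc2: +4 =326
r49=110001 pc3: +8 =334
r50=110010 pc3: +8 =342
r51=110011 pc4: +16 =358
r52=110100 pc3: +8 =366
r53=110101 pc4: +16 =382
r54=110110 pc4: +16 =398
r55=110111 pc5: +32 =430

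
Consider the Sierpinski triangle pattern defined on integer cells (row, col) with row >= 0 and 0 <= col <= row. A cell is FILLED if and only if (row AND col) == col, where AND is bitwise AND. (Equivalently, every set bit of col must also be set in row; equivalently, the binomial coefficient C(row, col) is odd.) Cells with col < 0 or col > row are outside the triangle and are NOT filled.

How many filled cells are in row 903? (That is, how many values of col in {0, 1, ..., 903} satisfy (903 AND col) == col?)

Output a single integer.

903 in binary = 1110000111
popcount(903) = number of 1-bits in 1110000111 = 6
A col c satisfies (903 AND c) == c iff every set bit of c is also set in 903; each of the 6 set bits of 903 can independently be on or off in c.
count = 2^6 = 64

Answer: 64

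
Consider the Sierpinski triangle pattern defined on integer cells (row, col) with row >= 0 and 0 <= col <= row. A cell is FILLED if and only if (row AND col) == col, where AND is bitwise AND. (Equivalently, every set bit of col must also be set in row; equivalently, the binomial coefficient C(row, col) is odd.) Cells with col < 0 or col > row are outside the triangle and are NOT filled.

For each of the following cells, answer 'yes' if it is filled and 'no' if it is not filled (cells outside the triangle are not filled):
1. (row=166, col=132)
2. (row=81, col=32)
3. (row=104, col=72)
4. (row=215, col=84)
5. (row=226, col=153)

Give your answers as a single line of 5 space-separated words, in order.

Answer: yes no yes yes no

Derivation:
(166,132): row=0b10100110, col=0b10000100, row AND col = 0b10000100 = 132; 132 == 132 -> filled
(81,32): row=0b1010001, col=0b100000, row AND col = 0b0 = 0; 0 != 32 -> empty
(104,72): row=0b1101000, col=0b1001000, row AND col = 0b1001000 = 72; 72 == 72 -> filled
(215,84): row=0b11010111, col=0b1010100, row AND col = 0b1010100 = 84; 84 == 84 -> filled
(226,153): row=0b11100010, col=0b10011001, row AND col = 0b10000000 = 128; 128 != 153 -> empty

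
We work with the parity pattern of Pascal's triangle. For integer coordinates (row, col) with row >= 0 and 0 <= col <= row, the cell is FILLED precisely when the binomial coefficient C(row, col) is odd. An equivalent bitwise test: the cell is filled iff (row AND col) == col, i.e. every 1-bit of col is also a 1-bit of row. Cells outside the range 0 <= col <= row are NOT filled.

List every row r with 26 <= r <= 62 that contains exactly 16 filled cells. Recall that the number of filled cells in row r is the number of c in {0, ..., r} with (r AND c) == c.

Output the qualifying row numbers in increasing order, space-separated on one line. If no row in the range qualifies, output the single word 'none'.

Row r has 2^popcount(r) filled cells, so we need popcount(r) = log2(16) = 4.
Scan r = 26..62 and keep those with exactly 4 one-bits:
r=26=11010 popcount=3 -> skip
r=27=11011 popcount=4 -> KEEP
r=28=11100 popcount=3 -> skip
r=29=11101 popcount=4 -> KEEP
r=30=11110 popcount=4 -> KEEP
r=31=11111 popcount=5 -> skip
r=32=100000 popcount=1 -> skip
r=33=100001 popcount=2 -> skip
r=34=100010 popcount=2 -> skip
r=35=100011 popcount=3 -> skip
r=36=100100 popcount=2 -> skip
r=37=100101 popcount=3 -> skip
r=38=100110 popcount=3 -> skip
r=39=100111 popcount=4 -> KEEP
r=40=101000 popcount=2 -> skip
r=41=101001 popcount=3 -> skip
r=42=101010 popcount=3 -> skip
r=43=101011 popcount=4 -> KEEP
r=44=101100 popcount=3 -> skip
r=45=101101 popcount=4 -> KEEP
r=46=101110 popcount=4 -> KEEP
r=47=101111 popcount=5 -> skip
r=48=110000 popcount=2 -> skip
r=49=110001 popcount=3 -> skip
r=50=110010 popcount=3 -> skip
r=51=110011 popcount=4 -> KEEP
r=52=110100 popcount=3 -> skip
r=53=110101 popcount=4 -> KEEP
r=54=110110 popcount=4 -> KEEP
r=55=110111 popcount=5 -> skip
r=56=111000 popcount=3 -> skip
r=57=111001 popcount=4 -> KEEP
r=58=111010 popcount=4 -> KEEP
r=59=111011 popcount=5 -> skip
r=60=111100 popcount=4 -> KEEP
r=61=111101 popcount=5 -> skip
r=62=111110 popcount=5 -> skip
Kept rows: 27 29 30 39 43 45 46 51 53 54 57 58 60

Answer: 27 29 30 39 43 45 46 51 53 54 57 58 60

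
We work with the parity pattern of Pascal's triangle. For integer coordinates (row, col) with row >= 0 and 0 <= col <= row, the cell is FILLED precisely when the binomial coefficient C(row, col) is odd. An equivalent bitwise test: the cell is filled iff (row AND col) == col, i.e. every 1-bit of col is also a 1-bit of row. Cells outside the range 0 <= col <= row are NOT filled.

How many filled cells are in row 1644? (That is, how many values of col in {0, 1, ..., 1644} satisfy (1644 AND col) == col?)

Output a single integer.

Answer: 64

Derivation:
1644 in binary = 11001101100
popcount(1644) = number of 1-bits in 11001101100 = 6
A col c satisfies (1644 AND c) == c iff every set bit of c is also set in 1644; each of the 6 set bits of 1644 can independently be on or off in c.
count = 2^6 = 64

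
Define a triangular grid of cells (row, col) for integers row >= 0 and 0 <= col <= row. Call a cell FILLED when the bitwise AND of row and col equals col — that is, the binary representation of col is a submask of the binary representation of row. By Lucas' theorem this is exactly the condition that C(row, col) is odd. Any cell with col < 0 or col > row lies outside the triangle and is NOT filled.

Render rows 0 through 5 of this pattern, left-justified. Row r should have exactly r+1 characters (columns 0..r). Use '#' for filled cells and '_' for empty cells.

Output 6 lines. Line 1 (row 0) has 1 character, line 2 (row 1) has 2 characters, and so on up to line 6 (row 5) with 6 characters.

r0=0: #
r1=1: ##
r2=10: #_#
r3=11: ####
r4=100: #___#
r5=101: ##__##

Answer: #
##
#_#
####
#___#
##__##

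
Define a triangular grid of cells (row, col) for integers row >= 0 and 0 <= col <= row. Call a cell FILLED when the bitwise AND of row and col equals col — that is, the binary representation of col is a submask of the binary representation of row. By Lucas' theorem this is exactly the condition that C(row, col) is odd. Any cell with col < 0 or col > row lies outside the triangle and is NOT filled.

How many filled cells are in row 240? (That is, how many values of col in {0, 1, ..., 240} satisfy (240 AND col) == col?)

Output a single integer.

240 in binary = 11110000
popcount(240) = number of 1-bits in 11110000 = 4
A col c satisfies (240 AND c) == c iff every set bit of c is also set in 240; each of the 4 set bits of 240 can independently be on or off in c.
count = 2^4 = 16

Answer: 16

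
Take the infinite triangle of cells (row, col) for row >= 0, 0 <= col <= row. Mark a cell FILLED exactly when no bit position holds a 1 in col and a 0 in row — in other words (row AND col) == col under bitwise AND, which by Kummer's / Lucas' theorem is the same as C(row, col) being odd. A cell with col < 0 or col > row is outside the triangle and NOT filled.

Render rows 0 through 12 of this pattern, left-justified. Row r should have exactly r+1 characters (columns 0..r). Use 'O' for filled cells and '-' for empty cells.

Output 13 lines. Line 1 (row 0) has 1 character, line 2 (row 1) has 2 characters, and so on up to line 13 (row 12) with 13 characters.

r0=0: O
r1=1: OO
r2=10: O-O
r3=11: OOOO
r4=100: O---O
r5=101: OO--OO
r6=110: O-O-O-O
r7=111: OOOOOOOO
r8=1000: O-------O
r9=1001: OO------OO
r10=1010: O-O-----O-O
r11=1011: OOOO----OOOO
r12=1100: O---O---O---O

Answer: O
OO
O-O
OOOO
O---O
OO--OO
O-O-O-O
OOOOOOOO
O-------O
OO------OO
O-O-----O-O
OOOO----OOOO
O---O---O---O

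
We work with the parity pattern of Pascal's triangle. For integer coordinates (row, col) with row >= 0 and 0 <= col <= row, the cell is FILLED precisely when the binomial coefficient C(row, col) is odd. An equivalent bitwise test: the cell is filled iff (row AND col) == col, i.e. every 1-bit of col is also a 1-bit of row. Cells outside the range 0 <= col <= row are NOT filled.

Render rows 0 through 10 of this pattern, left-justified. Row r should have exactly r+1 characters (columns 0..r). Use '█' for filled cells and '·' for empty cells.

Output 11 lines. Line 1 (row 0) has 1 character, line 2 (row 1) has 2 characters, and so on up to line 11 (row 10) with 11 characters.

Answer: █
██
█·█
████
█···█
██··██
█·█·█·█
████████
█·······█
██······██
█·█·····█·█

Derivation:
r0=0: █
r1=1: ██
r2=10: █·█
r3=11: ████
r4=100: █···█
r5=101: ██··██
r6=110: █·█·█·█
r7=111: ████████
r8=1000: █·······█
r9=1001: ██······██
r10=1010: █·█·····█·█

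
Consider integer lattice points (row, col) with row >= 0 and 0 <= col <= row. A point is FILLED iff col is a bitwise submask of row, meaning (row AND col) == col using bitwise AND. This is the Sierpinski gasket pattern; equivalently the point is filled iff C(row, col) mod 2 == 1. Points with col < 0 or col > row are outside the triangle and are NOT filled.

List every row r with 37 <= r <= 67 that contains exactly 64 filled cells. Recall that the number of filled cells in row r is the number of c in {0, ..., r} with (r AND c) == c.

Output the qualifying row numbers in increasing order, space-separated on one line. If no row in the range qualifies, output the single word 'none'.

Row r has 2^popcount(r) filled cells, so we need popcount(r) = log2(64) = 6.
Scan r = 37..67 and keep those with exactly 6 one-bits:
r=37=100101 popcount=3 -> skip
r=38=100110 popcount=3 -> skip
r=39=100111 popcount=4 -> skip
r=40=101000 popcount=2 -> skip
r=41=101001 popcount=3 -> skip
r=42=101010 popcount=3 -> skip
r=43=101011 popcount=4 -> skip
r=44=101100 popcount=3 -> skip
r=45=101101 popcount=4 -> skip
r=46=101110 popcount=4 -> skip
r=47=101111 popcount=5 -> skip
r=48=110000 popcount=2 -> skip
r=49=110001 popcount=3 -> skip
r=50=110010 popcount=3 -> skip
r=51=110011 popcount=4 -> skip
r=52=110100 popcount=3 -> skip
r=53=110101 popcount=4 -> skip
r=54=110110 popcount=4 -> skip
r=55=110111 popcount=5 -> skip
r=56=111000 popcount=3 -> skip
r=57=111001 popcount=4 -> skip
r=58=111010 popcount=4 -> skip
r=59=111011 popcount=5 -> skip
r=60=111100 popcount=4 -> skip
r=61=111101 popcount=5 -> skip
r=62=111110 popcount=5 -> skip
r=63=111111 popcount=6 -> KEEP
r=64=1000000 popcount=1 -> skip
r=65=1000001 popcount=2 -> skip
r=66=1000010 popcount=2 -> skip
r=67=1000011 popcount=3 -> skip
Kept rows: 63

Answer: 63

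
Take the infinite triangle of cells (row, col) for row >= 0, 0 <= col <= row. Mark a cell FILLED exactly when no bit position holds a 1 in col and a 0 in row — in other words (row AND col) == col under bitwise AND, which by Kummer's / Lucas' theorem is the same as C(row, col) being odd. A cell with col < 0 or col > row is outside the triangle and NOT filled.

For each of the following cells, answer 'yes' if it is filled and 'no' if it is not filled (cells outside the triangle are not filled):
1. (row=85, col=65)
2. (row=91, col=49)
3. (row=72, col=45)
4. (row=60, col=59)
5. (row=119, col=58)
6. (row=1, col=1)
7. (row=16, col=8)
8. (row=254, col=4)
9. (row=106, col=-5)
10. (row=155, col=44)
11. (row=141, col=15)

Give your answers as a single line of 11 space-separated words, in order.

(85,65): row=0b1010101, col=0b1000001, row AND col = 0b1000001 = 65; 65 == 65 -> filled
(91,49): row=0b1011011, col=0b110001, row AND col = 0b10001 = 17; 17 != 49 -> empty
(72,45): row=0b1001000, col=0b101101, row AND col = 0b1000 = 8; 8 != 45 -> empty
(60,59): row=0b111100, col=0b111011, row AND col = 0b111000 = 56; 56 != 59 -> empty
(119,58): row=0b1110111, col=0b111010, row AND col = 0b110010 = 50; 50 != 58 -> empty
(1,1): row=0b1, col=0b1, row AND col = 0b1 = 1; 1 == 1 -> filled
(16,8): row=0b10000, col=0b1000, row AND col = 0b0 = 0; 0 != 8 -> empty
(254,4): row=0b11111110, col=0b100, row AND col = 0b100 = 4; 4 == 4 -> filled
(106,-5): col outside [0, 106] -> not filled
(155,44): row=0b10011011, col=0b101100, row AND col = 0b1000 = 8; 8 != 44 -> empty
(141,15): row=0b10001101, col=0b1111, row AND col = 0b1101 = 13; 13 != 15 -> empty

Answer: yes no no no no yes no yes no no no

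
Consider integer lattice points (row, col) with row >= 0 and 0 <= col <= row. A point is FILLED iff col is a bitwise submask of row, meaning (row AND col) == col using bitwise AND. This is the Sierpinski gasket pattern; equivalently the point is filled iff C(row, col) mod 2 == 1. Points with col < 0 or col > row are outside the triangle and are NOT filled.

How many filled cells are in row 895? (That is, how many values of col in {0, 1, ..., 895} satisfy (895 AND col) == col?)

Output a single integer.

895 in binary = 1101111111
popcount(895) = number of 1-bits in 1101111111 = 9
A col c satisfies (895 AND c) == c iff every set bit of c is also set in 895; each of the 9 set bits of 895 can independently be on or off in c.
count = 2^9 = 512

Answer: 512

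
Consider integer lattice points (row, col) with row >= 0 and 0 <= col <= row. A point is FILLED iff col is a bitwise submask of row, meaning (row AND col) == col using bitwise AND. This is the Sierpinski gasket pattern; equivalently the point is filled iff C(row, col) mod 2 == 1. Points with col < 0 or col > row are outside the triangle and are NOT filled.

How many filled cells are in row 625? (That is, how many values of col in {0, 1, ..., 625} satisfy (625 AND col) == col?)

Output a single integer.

625 in binary = 1001110001
popcount(625) = number of 1-bits in 1001110001 = 5
A col c satisfies (625 AND c) == c iff every set bit of c is also set in 625; each of the 5 set bits of 625 can independently be on or off in c.
count = 2^5 = 32

Answer: 32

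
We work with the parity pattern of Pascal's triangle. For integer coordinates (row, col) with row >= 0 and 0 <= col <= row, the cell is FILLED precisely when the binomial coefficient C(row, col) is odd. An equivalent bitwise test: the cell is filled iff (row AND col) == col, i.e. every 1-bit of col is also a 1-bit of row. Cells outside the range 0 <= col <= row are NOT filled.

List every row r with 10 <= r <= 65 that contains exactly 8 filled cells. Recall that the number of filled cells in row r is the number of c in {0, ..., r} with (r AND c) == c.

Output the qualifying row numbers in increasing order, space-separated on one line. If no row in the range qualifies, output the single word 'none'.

Answer: 11 13 14 19 21 22 25 26 28 35 37 38 41 42 44 49 50 52 56

Derivation:
Row r has 2^popcount(r) filled cells, so we need popcount(r) = log2(8) = 3.
Scan r = 10..65 and keep those with exactly 3 one-bits:
r=10=1010 popcount=2 -> skip
r=11=1011 popcount=3 -> KEEP
r=12=1100 popcount=2 -> skip
r=13=1101 popcount=3 -> KEEP
r=14=1110 popcount=3 -> KEEP
r=15=1111 popcount=4 -> skip
r=16=10000 popcount=1 -> skip
r=17=10001 popcount=2 -> skip
r=18=10010 popcount=2 -> skip
r=19=10011 popcount=3 -> KEEP
r=20=10100 popcount=2 -> skip
r=21=10101 popcount=3 -> KEEP
r=22=10110 popcount=3 -> KEEP
r=23=10111 popcount=4 -> skip
r=24=11000 popcount=2 -> skip
r=25=11001 popcount=3 -> KEEP
r=26=11010 popcount=3 -> KEEP
r=27=11011 popcount=4 -> skip
r=28=11100 popcount=3 -> KEEP
r=29=11101 popcount=4 -> skip
r=30=11110 popcount=4 -> skip
r=31=11111 popcount=5 -> skip
r=32=100000 popcount=1 -> skip
r=33=100001 popcount=2 -> skip
r=34=100010 popcount=2 -> skip
r=35=100011 popcount=3 -> KEEP
r=36=100100 popcount=2 -> skip
r=37=100101 popcount=3 -> KEEP
r=38=100110 popcount=3 -> KEEP
r=39=100111 popcount=4 -> skip
r=40=101000 popcount=2 -> skip
r=41=101001 popcount=3 -> KEEP
r=42=101010 popcount=3 -> KEEP
r=43=101011 popcount=4 -> skip
r=44=101100 popcount=3 -> KEEP
r=45=101101 popcount=4 -> skip
r=46=101110 popcount=4 -> skip
r=47=101111 popcount=5 -> skip
r=48=110000 popcount=2 -> skip
r=49=110001 popcount=3 -> KEEP
r=50=110010 popcount=3 -> KEEP
r=51=110011 popcount=4 -> skip
r=52=110100 popcount=3 -> KEEP
r=53=110101 popcount=4 -> skip
r=54=110110 popcount=4 -> skip
r=55=110111 popcount=5 -> skip
r=56=111000 popcount=3 -> KEEP
r=57=111001 popcount=4 -> skip
r=58=111010 popcount=4 -> skip
r=59=111011 popcount=5 -> skip
r=60=111100 popcount=4 -> skip
r=61=111101 popcount=5 -> skip
r=62=111110 popcount=5 -> skip
r=63=111111 popcount=6 -> skip
r=64=1000000 popcount=1 -> skip
r=65=1000001 popcount=2 -> skip
Kept rows: 11 13 14 19 21 22 25 26 28 35 37 38 41 42 44 49 50 52 56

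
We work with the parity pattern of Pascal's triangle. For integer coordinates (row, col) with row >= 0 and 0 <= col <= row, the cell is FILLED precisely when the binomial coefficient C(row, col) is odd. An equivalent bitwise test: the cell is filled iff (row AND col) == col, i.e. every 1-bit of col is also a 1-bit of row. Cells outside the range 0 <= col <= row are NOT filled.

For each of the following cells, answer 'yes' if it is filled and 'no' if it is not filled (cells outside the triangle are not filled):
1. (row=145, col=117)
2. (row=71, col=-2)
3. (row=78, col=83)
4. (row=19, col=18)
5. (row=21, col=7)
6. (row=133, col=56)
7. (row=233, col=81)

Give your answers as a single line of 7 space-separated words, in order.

Answer: no no no yes no no no

Derivation:
(145,117): row=0b10010001, col=0b1110101, row AND col = 0b10001 = 17; 17 != 117 -> empty
(71,-2): col outside [0, 71] -> not filled
(78,83): col outside [0, 78] -> not filled
(19,18): row=0b10011, col=0b10010, row AND col = 0b10010 = 18; 18 == 18 -> filled
(21,7): row=0b10101, col=0b111, row AND col = 0b101 = 5; 5 != 7 -> empty
(133,56): row=0b10000101, col=0b111000, row AND col = 0b0 = 0; 0 != 56 -> empty
(233,81): row=0b11101001, col=0b1010001, row AND col = 0b1000001 = 65; 65 != 81 -> empty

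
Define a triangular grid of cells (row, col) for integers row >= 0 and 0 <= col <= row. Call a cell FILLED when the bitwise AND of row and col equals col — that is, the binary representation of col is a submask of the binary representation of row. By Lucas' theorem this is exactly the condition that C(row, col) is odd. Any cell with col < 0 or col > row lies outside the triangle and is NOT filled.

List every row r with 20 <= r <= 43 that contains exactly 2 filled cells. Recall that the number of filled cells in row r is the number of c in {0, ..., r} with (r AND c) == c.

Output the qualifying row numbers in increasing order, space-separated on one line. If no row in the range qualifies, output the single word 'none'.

Row r has 2^popcount(r) filled cells, so we need popcount(r) = log2(2) = 1.
Scan r = 20..43 and keep those with exactly 1 one-bits:
r=20=10100 popcount=2 -> skip
r=21=10101 popcount=3 -> skip
r=22=10110 popcount=3 -> skip
r=23=10111 popcount=4 -> skip
r=24=11000 popcount=2 -> skip
r=25=11001 popcount=3 -> skip
r=26=11010 popcount=3 -> skip
r=27=11011 popcount=4 -> skip
r=28=11100 popcount=3 -> skip
r=29=11101 popcount=4 -> skip
r=30=11110 popcount=4 -> skip
r=31=11111 popcount=5 -> skip
r=32=100000 popcount=1 -> KEEP
r=33=100001 popcount=2 -> skip
r=34=100010 popcount=2 -> skip
r=35=100011 popcount=3 -> skip
r=36=100100 popcount=2 -> skip
r=37=100101 popcount=3 -> skip
r=38=100110 popcount=3 -> skip
r=39=100111 popcount=4 -> skip
r=40=101000 popcount=2 -> skip
r=41=101001 popcount=3 -> skip
r=42=101010 popcount=3 -> skip
r=43=101011 popcount=4 -> skip
Kept rows: 32

Answer: 32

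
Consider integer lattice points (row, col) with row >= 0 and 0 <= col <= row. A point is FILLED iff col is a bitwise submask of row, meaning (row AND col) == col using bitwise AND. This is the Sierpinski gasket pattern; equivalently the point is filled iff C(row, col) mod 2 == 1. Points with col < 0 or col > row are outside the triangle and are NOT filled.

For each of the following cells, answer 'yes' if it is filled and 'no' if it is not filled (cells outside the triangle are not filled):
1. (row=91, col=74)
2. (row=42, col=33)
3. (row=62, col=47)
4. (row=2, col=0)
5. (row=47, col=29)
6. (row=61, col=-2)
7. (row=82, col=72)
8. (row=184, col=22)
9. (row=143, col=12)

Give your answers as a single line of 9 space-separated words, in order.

(91,74): row=0b1011011, col=0b1001010, row AND col = 0b1001010 = 74; 74 == 74 -> filled
(42,33): row=0b101010, col=0b100001, row AND col = 0b100000 = 32; 32 != 33 -> empty
(62,47): row=0b111110, col=0b101111, row AND col = 0b101110 = 46; 46 != 47 -> empty
(2,0): row=0b10, col=0b0, row AND col = 0b0 = 0; 0 == 0 -> filled
(47,29): row=0b101111, col=0b11101, row AND col = 0b1101 = 13; 13 != 29 -> empty
(61,-2): col outside [0, 61] -> not filled
(82,72): row=0b1010010, col=0b1001000, row AND col = 0b1000000 = 64; 64 != 72 -> empty
(184,22): row=0b10111000, col=0b10110, row AND col = 0b10000 = 16; 16 != 22 -> empty
(143,12): row=0b10001111, col=0b1100, row AND col = 0b1100 = 12; 12 == 12 -> filled

Answer: yes no no yes no no no no yes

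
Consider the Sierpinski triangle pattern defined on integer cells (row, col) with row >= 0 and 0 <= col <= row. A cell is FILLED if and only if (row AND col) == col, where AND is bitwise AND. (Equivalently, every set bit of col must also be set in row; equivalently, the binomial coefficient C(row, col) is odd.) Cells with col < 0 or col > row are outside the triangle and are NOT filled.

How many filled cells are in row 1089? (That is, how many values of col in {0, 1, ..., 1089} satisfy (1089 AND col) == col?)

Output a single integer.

1089 in binary = 10001000001
popcount(1089) = number of 1-bits in 10001000001 = 3
A col c satisfies (1089 AND c) == c iff every set bit of c is also set in 1089; each of the 3 set bits of 1089 can independently be on or off in c.
count = 2^3 = 8

Answer: 8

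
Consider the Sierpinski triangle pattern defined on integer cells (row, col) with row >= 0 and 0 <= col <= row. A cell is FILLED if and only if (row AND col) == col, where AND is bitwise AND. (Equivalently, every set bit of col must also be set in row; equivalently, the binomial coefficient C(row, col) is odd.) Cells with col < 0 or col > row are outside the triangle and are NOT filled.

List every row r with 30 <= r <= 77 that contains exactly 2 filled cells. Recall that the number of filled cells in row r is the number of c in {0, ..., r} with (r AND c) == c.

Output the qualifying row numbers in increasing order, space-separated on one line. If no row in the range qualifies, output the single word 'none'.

Answer: 32 64

Derivation:
Row r has 2^popcount(r) filled cells, so we need popcount(r) = log2(2) = 1.
Scan r = 30..77 and keep those with exactly 1 one-bits:
r=30=11110 popcount=4 -> skip
r=31=11111 popcount=5 -> skip
r=32=100000 popcount=1 -> KEEP
r=33=100001 popcount=2 -> skip
r=34=100010 popcount=2 -> skip
r=35=100011 popcount=3 -> skip
r=36=100100 popcount=2 -> skip
r=37=100101 popcount=3 -> skip
r=38=100110 popcount=3 -> skip
r=39=100111 popcount=4 -> skip
r=40=101000 popcount=2 -> skip
r=41=101001 popcount=3 -> skip
r=42=101010 popcount=3 -> skip
r=43=101011 popcount=4 -> skip
r=44=101100 popcount=3 -> skip
r=45=101101 popcount=4 -> skip
r=46=101110 popcount=4 -> skip
r=47=101111 popcount=5 -> skip
r=48=110000 popcount=2 -> skip
r=49=110001 popcount=3 -> skip
r=50=110010 popcount=3 -> skip
r=51=110011 popcount=4 -> skip
r=52=110100 popcount=3 -> skip
r=53=110101 popcount=4 -> skip
r=54=110110 popcount=4 -> skip
r=55=110111 popcount=5 -> skip
r=56=111000 popcount=3 -> skip
r=57=111001 popcount=4 -> skip
r=58=111010 popcount=4 -> skip
r=59=111011 popcount=5 -> skip
r=60=111100 popcount=4 -> skip
r=61=111101 popcount=5 -> skip
r=62=111110 popcount=5 -> skip
r=63=111111 popcount=6 -> skip
r=64=1000000 popcount=1 -> KEEP
r=65=1000001 popcount=2 -> skip
r=66=1000010 popcount=2 -> skip
r=67=1000011 popcount=3 -> skip
r=68=1000100 popcount=2 -> skip
r=69=1000101 popcount=3 -> skip
r=70=1000110 popcount=3 -> skip
r=71=1000111 popcount=4 -> skip
r=72=1001000 popcount=2 -> skip
r=73=1001001 popcount=3 -> skip
r=74=1001010 popcount=3 -> skip
r=75=1001011 popcount=4 -> skip
r=76=1001100 popcount=3 -> skip
r=77=1001101 popcount=4 -> skip
Kept rows: 32 64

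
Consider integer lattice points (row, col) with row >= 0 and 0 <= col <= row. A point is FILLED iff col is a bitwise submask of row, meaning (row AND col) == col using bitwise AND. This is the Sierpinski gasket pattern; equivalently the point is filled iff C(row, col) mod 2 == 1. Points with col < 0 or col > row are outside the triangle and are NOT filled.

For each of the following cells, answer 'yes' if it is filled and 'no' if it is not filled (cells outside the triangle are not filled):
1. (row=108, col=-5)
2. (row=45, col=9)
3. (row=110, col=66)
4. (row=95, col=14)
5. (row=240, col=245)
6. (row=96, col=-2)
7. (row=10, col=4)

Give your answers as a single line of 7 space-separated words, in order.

Answer: no yes yes yes no no no

Derivation:
(108,-5): col outside [0, 108] -> not filled
(45,9): row=0b101101, col=0b1001, row AND col = 0b1001 = 9; 9 == 9 -> filled
(110,66): row=0b1101110, col=0b1000010, row AND col = 0b1000010 = 66; 66 == 66 -> filled
(95,14): row=0b1011111, col=0b1110, row AND col = 0b1110 = 14; 14 == 14 -> filled
(240,245): col outside [0, 240] -> not filled
(96,-2): col outside [0, 96] -> not filled
(10,4): row=0b1010, col=0b100, row AND col = 0b0 = 0; 0 != 4 -> empty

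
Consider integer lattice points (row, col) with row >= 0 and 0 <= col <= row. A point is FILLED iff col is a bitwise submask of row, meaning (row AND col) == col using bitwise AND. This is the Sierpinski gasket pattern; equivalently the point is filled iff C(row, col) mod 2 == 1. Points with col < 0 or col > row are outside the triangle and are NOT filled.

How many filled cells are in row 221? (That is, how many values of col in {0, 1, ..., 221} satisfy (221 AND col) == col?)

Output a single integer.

Answer: 64

Derivation:
221 in binary = 11011101
popcount(221) = number of 1-bits in 11011101 = 6
A col c satisfies (221 AND c) == c iff every set bit of c is also set in 221; each of the 6 set bits of 221 can independently be on or off in c.
count = 2^6 = 64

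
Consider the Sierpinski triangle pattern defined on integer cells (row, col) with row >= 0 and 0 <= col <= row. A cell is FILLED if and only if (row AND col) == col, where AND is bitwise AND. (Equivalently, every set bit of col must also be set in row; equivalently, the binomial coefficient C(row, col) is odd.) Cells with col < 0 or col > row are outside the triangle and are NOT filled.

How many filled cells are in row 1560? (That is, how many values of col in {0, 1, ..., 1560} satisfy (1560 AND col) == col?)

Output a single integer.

Answer: 16

Derivation:
1560 in binary = 11000011000
popcount(1560) = number of 1-bits in 11000011000 = 4
A col c satisfies (1560 AND c) == c iff every set bit of c is also set in 1560; each of the 4 set bits of 1560 can independently be on or off in c.
count = 2^4 = 16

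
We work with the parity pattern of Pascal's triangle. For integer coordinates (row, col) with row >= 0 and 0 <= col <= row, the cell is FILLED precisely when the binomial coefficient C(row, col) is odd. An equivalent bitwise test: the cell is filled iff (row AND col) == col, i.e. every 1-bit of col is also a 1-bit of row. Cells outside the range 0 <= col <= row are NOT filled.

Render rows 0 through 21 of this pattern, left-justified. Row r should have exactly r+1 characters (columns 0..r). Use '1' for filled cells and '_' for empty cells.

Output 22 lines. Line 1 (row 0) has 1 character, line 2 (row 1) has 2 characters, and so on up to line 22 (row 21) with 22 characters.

r0=0: 1
r1=1: 11
r2=10: 1_1
r3=11: 1111
r4=100: 1___1
r5=101: 11__11
r6=110: 1_1_1_1
r7=111: 11111111
r8=1000: 1_______1
r9=1001: 11______11
r10=1010: 1_1_____1_1
r11=1011: 1111____1111
r12=1100: 1___1___1___1
r13=1101: 11__11__11__11
r14=1110: 1_1_1_1_1_1_1_1
r15=1111: 1111111111111111
r16=10000: 1_______________1
r17=10001: 11______________11
r18=10010: 1_1_____________1_1
r19=10011: 1111____________1111
r20=10100: 1___1___________1___1
r21=10101: 11__11__________11__11

Answer: 1
11
1_1
1111
1___1
11__11
1_1_1_1
11111111
1_______1
11______11
1_1_____1_1
1111____1111
1___1___1___1
11__11__11__11
1_1_1_1_1_1_1_1
1111111111111111
1_______________1
11______________11
1_1_____________1_1
1111____________1111
1___1___________1___1
11__11__________11__11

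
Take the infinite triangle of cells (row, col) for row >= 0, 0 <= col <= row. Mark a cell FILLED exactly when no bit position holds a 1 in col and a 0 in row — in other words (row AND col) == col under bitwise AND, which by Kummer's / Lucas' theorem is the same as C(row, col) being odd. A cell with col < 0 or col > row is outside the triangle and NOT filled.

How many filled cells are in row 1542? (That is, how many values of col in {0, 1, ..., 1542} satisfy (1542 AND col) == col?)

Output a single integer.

Answer: 16

Derivation:
1542 in binary = 11000000110
popcount(1542) = number of 1-bits in 11000000110 = 4
A col c satisfies (1542 AND c) == c iff every set bit of c is also set in 1542; each of the 4 set bits of 1542 can independently be on or off in c.
count = 2^4 = 16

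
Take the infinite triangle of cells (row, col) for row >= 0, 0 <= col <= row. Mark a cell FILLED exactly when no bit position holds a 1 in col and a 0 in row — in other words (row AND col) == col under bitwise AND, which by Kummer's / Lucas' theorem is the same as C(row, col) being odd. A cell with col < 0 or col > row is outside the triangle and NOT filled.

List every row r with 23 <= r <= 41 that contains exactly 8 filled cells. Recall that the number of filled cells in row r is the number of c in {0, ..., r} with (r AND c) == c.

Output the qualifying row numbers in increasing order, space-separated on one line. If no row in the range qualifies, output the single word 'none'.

Answer: 25 26 28 35 37 38 41

Derivation:
Row r has 2^popcount(r) filled cells, so we need popcount(r) = log2(8) = 3.
Scan r = 23..41 and keep those with exactly 3 one-bits:
r=23=10111 popcount=4 -> skip
r=24=11000 popcount=2 -> skip
r=25=11001 popcount=3 -> KEEP
r=26=11010 popcount=3 -> KEEP
r=27=11011 popcount=4 -> skip
r=28=11100 popcount=3 -> KEEP
r=29=11101 popcount=4 -> skip
r=30=11110 popcount=4 -> skip
r=31=11111 popcount=5 -> skip
r=32=100000 popcount=1 -> skip
r=33=100001 popcount=2 -> skip
r=34=100010 popcount=2 -> skip
r=35=100011 popcount=3 -> KEEP
r=36=100100 popcount=2 -> skip
r=37=100101 popcount=3 -> KEEP
r=38=100110 popcount=3 -> KEEP
r=39=100111 popcount=4 -> skip
r=40=101000 popcount=2 -> skip
r=41=101001 popcount=3 -> KEEP
Kept rows: 25 26 28 35 37 38 41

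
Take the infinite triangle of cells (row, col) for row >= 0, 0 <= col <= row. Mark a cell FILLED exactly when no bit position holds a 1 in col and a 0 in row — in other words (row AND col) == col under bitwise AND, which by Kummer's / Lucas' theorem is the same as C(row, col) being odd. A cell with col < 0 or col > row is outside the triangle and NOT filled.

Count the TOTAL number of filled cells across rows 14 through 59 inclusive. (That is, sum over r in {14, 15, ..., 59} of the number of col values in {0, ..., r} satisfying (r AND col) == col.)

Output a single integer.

r14=1110 pc3: +8 =8
r15=1111 pc4: +16 =24
r16=10000 pc1: +2 =26
r17=10001 pc2: +4 =30
r18=10010 pc2: +4 =34
r19=10011 pc3: +8 =42
r20=10100 pc2: +4 =46
r21=10101 pc3: +8 =54
r22=10110 pc3: +8 =62
r23=10111 pc4: +16 =78
r24=11000 pc2: +4 =82
r25=11001 pc3: +8 =90
r26=11010 pc3: +8 =98
r27=11011 pc4: +16 =114
r28=11100 pc3: +8 =122
r29=11101 pc4: +16 =138
r30=11110 pc4: +16 =154
r31=11111 pc5: +32 =186
r32=100000 pc1: +2 =188
r33=100001 pc2: +4 =192
r34=100010 pc2: +4 =196
r35=100011 pc3: +8 =204
r36=100100 pc2: +4 =208
r37=100101 pc3: +8 =216
r38=100110 pc3: +8 =224
r39=100111 pc4: +16 =240
r40=101000 pc2: +4 =244
r41=101001 pc3: +8 =252
r42=101010 pc3: +8 =260
r43=101011 pc4: +16 =276
r44=101100 pc3: +8 =284
r45=101101 pc4: +16 =300
r46=101110 pc4: +16 =316
r47=101111 pc5: +32 =348
r48=110000 pc2: +4 =352
r49=110001 pc3: +8 =360
r50=110010 pc3: +8 =368
r51=110011 pc4: +16 =384
r52=110100 pc3: +8 =392
r53=110101 pc4: +16 =408
r54=110110 pc4: +16 =424
r55=110111 pc5: +32 =456
r56=111000 pc3: +8 =464
r57=111001 pc4: +16 =480
r58=111010 pc4: +16 =496
r59=111011 pc5: +32 =528

Answer: 528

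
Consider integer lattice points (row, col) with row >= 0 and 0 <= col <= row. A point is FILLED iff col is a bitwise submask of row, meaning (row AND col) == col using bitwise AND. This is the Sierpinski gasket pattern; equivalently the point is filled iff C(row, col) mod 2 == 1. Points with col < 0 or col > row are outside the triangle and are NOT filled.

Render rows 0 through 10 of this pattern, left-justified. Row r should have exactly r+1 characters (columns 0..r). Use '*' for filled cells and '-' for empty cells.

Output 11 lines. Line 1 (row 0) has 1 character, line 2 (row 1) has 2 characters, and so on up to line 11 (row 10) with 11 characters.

r0=0: *
r1=1: **
r2=10: *-*
r3=11: ****
r4=100: *---*
r5=101: **--**
r6=110: *-*-*-*
r7=111: ********
r8=1000: *-------*
r9=1001: **------**
r10=1010: *-*-----*-*

Answer: *
**
*-*
****
*---*
**--**
*-*-*-*
********
*-------*
**------**
*-*-----*-*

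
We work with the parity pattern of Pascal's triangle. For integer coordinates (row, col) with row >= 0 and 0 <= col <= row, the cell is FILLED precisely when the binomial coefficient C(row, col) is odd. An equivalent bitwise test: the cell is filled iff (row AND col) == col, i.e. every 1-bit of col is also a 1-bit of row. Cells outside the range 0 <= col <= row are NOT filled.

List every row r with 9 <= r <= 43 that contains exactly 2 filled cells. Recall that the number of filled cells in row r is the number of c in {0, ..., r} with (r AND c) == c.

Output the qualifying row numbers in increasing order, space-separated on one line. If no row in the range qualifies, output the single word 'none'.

Answer: 16 32

Derivation:
Row r has 2^popcount(r) filled cells, so we need popcount(r) = log2(2) = 1.
Scan r = 9..43 and keep those with exactly 1 one-bits:
r=9=1001 popcount=2 -> skip
r=10=1010 popcount=2 -> skip
r=11=1011 popcount=3 -> skip
r=12=1100 popcount=2 -> skip
r=13=1101 popcount=3 -> skip
r=14=1110 popcount=3 -> skip
r=15=1111 popcount=4 -> skip
r=16=10000 popcount=1 -> KEEP
r=17=10001 popcount=2 -> skip
r=18=10010 popcount=2 -> skip
r=19=10011 popcount=3 -> skip
r=20=10100 popcount=2 -> skip
r=21=10101 popcount=3 -> skip
r=22=10110 popcount=3 -> skip
r=23=10111 popcount=4 -> skip
r=24=11000 popcount=2 -> skip
r=25=11001 popcount=3 -> skip
r=26=11010 popcount=3 -> skip
r=27=11011 popcount=4 -> skip
r=28=11100 popcount=3 -> skip
r=29=11101 popcount=4 -> skip
r=30=11110 popcount=4 -> skip
r=31=11111 popcount=5 -> skip
r=32=100000 popcount=1 -> KEEP
r=33=100001 popcount=2 -> skip
r=34=100010 popcount=2 -> skip
r=35=100011 popcount=3 -> skip
r=36=100100 popcount=2 -> skip
r=37=100101 popcount=3 -> skip
r=38=100110 popcount=3 -> skip
r=39=100111 popcount=4 -> skip
r=40=101000 popcount=2 -> skip
r=41=101001 popcount=3 -> skip
r=42=101010 popcount=3 -> skip
r=43=101011 popcount=4 -> skip
Kept rows: 16 32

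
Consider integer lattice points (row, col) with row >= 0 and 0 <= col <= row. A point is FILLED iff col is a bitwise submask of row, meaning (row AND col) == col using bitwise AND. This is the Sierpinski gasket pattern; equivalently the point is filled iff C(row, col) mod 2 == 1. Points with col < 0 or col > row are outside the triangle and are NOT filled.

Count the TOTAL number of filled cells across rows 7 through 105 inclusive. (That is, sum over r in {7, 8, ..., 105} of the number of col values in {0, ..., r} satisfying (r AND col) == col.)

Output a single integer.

r7=111 pc3: +8 =8
r8=1000 pc1: +2 =10
r9=1001 pc2: +4 =14
r10=1010 pc2: +4 =18
r11=1011 pc3: +8 =26
r12=1100 pc2: +4 =30
r13=1101 pc3: +8 =38
r14=1110 pc3: +8 =46
r15=1111 pc4: +16 =62
r16=10000 pc1: +2 =64
r17=10001 pc2: +4 =68
r18=10010 pc2: +4 =72
r19=10011 pc3: +8 =80
r20=10100 pc2: +4 =84
r21=10101 pc3: +8 =92
r22=10110 pc3: +8 =100
r23=10111 pc4: +16 =116
r24=11000 pc2: +4 =120
r25=11001 pc3: +8 =128
r26=11010 pc3: +8 =136
r27=11011 pc4: +16 =152
r28=11100 pc3: +8 =160
r29=11101 pc4: +16 =176
r30=11110 pc4: +16 =192
r31=11111 pc5: +32 =224
r32=100000 pc1: +2 =226
r33=100001 pc2: +4 =230
r34=100010 pc2: +4 =234
r35=100011 pc3: +8 =242
r36=100100 pc2: +4 =246
r37=100101 pc3: +8 =254
r38=100110 pc3: +8 =262
r39=100111 pc4: +16 =278
r40=101000 pc2: +4 =282
r41=101001 pc3: +8 =290
r42=101010 pc3: +8 =298
r43=101011 pc4: +16 =314
r44=101100 pc3: +8 =322
r45=101101 pc4: +16 =338
r46=101110 pc4: +16 =354
r47=101111 pc5: +32 =386
r48=110000 pc2: +4 =390
r49=110001 pc3: +8 =398
r50=110010 pc3: +8 =406
r51=110011 pc4: +16 =422
r52=110100 pc3: +8 =430
r53=110101 pc4: +16 =446
r54=110110 pc4: +16 =462
r55=110111 pc5: +32 =494
r56=111000 pc3: +8 =502
r57=111001 pc4: +16 =518
r58=111010 pc4: +16 =534
r59=111011 pc5: +32 =566
r60=111100 pc4: +16 =582
r61=111101 pc5: +32 =614
r62=111110 pc5: +32 =646
r63=111111 pc6: +64 =710
r64=1000000 pc1: +2 =712
r65=1000001 pc2: +4 =716
r66=1000010 pc2: +4 =720
r67=1000011 pc3: +8 =728
r68=1000100 pc2: +4 =732
r69=1000101 pc3: +8 =740
r70=1000110 pc3: +8 =748
r71=1000111 pc4: +16 =764
r72=1001000 pc2: +4 =768
r73=1001001 pc3: +8 =776
r74=1001010 pc3: +8 =784
r75=1001011 pc4: +16 =800
r76=1001100 pc3: +8 =808
r77=1001101 pc4: +16 =824
r78=1001110 pc4: +16 =840
r79=1001111 pc5: +32 =872
r80=1010000 pc2: +4 =876
r81=1010001 pc3: +8 =884
r82=1010010 pc3: +8 =892
r83=1010011 pc4: +16 =908
r84=1010100 pc3: +8 =916
r85=1010101 pc4: +16 =932
r86=1010110 pc4: +16 =948
r87=1010111 pc5: +32 =980
r88=1011000 pc3: +8 =988
r89=1011001 pc4: +16 =1004
r90=1011010 pc4: +16 =1020
r91=1011011 pc5: +32 =1052
r92=1011100 pc4: +16 =1068
r93=1011101 pc5: +32 =1100
r94=1011110 pc5: +32 =1132
r95=1011111 pc6: +64 =1196
r96=1100000 pc2: +4 =1200
r97=1100001 pc3: +8 =1208
r98=1100010 pc3: +8 =1216
r99=1100011 pc4: +16 =1232
r100=1100100 pc3: +8 =1240
r101=1100101 pc4: +16 =1256
r102=1100110 pc4: +16 =1272
r103=1100111 pc5: +32 =1304
r104=1101000 pc3: +8 =1312
r105=1101001 pc4: +16 =1328

Answer: 1328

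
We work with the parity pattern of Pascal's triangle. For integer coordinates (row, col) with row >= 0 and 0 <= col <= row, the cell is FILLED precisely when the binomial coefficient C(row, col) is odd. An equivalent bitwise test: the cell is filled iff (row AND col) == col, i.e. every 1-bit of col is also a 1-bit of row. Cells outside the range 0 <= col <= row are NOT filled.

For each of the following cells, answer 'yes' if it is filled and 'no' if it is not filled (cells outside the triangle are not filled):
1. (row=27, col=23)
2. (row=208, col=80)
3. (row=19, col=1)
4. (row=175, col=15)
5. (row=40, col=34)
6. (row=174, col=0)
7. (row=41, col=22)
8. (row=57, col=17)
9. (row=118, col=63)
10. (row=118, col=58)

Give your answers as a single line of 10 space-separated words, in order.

Answer: no yes yes yes no yes no yes no no

Derivation:
(27,23): row=0b11011, col=0b10111, row AND col = 0b10011 = 19; 19 != 23 -> empty
(208,80): row=0b11010000, col=0b1010000, row AND col = 0b1010000 = 80; 80 == 80 -> filled
(19,1): row=0b10011, col=0b1, row AND col = 0b1 = 1; 1 == 1 -> filled
(175,15): row=0b10101111, col=0b1111, row AND col = 0b1111 = 15; 15 == 15 -> filled
(40,34): row=0b101000, col=0b100010, row AND col = 0b100000 = 32; 32 != 34 -> empty
(174,0): row=0b10101110, col=0b0, row AND col = 0b0 = 0; 0 == 0 -> filled
(41,22): row=0b101001, col=0b10110, row AND col = 0b0 = 0; 0 != 22 -> empty
(57,17): row=0b111001, col=0b10001, row AND col = 0b10001 = 17; 17 == 17 -> filled
(118,63): row=0b1110110, col=0b111111, row AND col = 0b110110 = 54; 54 != 63 -> empty
(118,58): row=0b1110110, col=0b111010, row AND col = 0b110010 = 50; 50 != 58 -> empty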